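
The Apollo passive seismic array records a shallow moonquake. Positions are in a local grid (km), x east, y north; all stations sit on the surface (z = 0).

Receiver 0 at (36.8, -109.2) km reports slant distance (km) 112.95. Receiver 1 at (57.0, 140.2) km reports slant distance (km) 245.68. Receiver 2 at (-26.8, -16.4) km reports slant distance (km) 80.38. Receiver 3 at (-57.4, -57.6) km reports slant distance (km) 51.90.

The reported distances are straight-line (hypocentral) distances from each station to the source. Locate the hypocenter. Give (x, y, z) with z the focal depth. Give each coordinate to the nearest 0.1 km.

Each station gives a sphere (x−x_i)² + (y−y_i)² + z² = d_i² (stations at z=0).
Subtracting the Receiver 0 sphere from Receiver 1 and Receiver 2: z² cancels, leaving linear equations in x and y:
40.4 x + 498.8 y = -37974.80
-127.2 x + 185.6 y = -5994.92
Solving: x ≈ -57.197, y ≈ -71.500 km (keep extra digits for the depth step; rounded: -57.2, -71.5).
Then from the Receiver 0 sphere: z² = 112.95² − (x − 36.8)² − (y + 109.2)² with x = -57.197, y = -71.500, so z ≈ 50.010 ≈ 50.0 km.
Check against Receiver 3 (with the unrounded solution): distance 51.91 ≈ 51.90 km. ✓

x ≈ -57.2 km, y ≈ -71.5 km, depth ≈ 50.0 km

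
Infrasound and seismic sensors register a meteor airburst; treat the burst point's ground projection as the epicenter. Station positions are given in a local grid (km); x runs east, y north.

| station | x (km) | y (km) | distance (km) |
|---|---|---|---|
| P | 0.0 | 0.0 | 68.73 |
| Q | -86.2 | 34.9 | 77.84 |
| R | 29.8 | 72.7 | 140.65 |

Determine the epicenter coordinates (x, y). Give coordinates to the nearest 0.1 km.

Circle about each station: x² + y² = 68.73²; (x + 86.2)² + (y − 34.9)² = 77.84²; (x − 29.8)² + (y − 72.7)² = 140.65².
Subtracting the P equation from the Q and R equations removes the quadratic terms:
-172.4 x + 69.8 y = 7313.20
59.6 x + 145.4 y = -8885.28
Solving the 2×2 system: x ≈ -57.6, y ≈ -37.5 km.

x ≈ -57.6 km, y ≈ -37.5 km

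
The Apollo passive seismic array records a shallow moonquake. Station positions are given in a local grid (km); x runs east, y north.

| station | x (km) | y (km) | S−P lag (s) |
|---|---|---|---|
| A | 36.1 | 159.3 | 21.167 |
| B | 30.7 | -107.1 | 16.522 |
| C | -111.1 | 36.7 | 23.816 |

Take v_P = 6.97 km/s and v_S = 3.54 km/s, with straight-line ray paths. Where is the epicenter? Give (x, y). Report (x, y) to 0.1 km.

Distance from S−P lag: d = Δt · v_P v_S / (v_P − v_S) = Δt · (6.97·3.54)/(6.97−3.54) ≈ 7.1935·Δt.
So d_A = 152.27, d_B = 118.85, d_C = 171.32 km.
Circle about each station: (x − 36.1)² + (y − 159.3)² = 152.27²; (x − 30.7)² + (y + 107.1)² = 118.85²; (x + 111.1)² + (y − 36.7)² = 171.32².
Subtracting the A equation from the B and C equations removes the quadratic terms:
-10.8 x − 532.8 y = -5205.97
-294.4 x − 245.2 y = -19153.99
Solving the 2×2 system: x ≈ 57.9, y ≈ 8.6 km.

(57.9, 8.6)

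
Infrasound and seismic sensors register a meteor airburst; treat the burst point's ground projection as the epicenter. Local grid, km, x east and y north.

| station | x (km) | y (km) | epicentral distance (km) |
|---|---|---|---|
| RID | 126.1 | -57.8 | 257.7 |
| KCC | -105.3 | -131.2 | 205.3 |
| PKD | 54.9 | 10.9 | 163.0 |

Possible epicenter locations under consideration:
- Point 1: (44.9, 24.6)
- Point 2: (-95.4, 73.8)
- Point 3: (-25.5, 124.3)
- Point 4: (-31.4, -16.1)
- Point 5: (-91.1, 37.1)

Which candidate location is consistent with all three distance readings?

Point 2

For each candidate, compare |candidate − station| to the reported distance:
Point 1: residuals RID 142.0, KCC 11.1, PKD 146.0 → max 146.0 km
Point 2: residuals RID 0.1, KCC 0.1, PKD 0.1 → max 0.1 km
Point 3: residuals RID 20.8, KCC 62.4, PKD 24.0 → max 62.4 km
Point 4: residuals RID 94.8, KCC 68.5, PKD 72.6 → max 94.8 km
Point 5: residuals RID 20.7, KCC 36.4, PKD 14.7 → max 36.4 km
Only Point 2 has all residuals ≈ 0.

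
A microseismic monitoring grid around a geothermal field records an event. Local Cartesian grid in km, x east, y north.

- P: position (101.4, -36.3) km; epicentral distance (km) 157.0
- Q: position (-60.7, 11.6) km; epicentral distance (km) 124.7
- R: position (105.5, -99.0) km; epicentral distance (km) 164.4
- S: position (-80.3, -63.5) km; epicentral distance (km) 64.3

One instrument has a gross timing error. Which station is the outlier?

Solve using three stations at a time. Using P, Q, S (subtract circle equations pairwise → linear system) gives (x, y) ≈ (-36.8, -110.7).
Distances from that point to each station vs reported:
  P: calculated 157.0 vs reported 157.0 → residual 0.0 km
  Q: calculated 124.7 vs reported 124.7 → residual 0.0 km
  R: calculated 142.8 vs reported 164.4 → residual 21.6 km
  S: calculated 64.2 vs reported 64.3 → residual 0.1 km
P, Q, S are mutually consistent (residuals ≈ 0); R is off by 21.6 km.

R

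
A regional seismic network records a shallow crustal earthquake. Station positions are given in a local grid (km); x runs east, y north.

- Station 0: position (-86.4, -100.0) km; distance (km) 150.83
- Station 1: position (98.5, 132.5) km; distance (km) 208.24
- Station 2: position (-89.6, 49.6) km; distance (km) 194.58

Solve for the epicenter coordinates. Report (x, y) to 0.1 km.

61.9 km east, -72.5 km north

Circle about each station: (x + 86.4)² + (y + 100.0)² = 150.83²; (x − 98.5)² + (y − 132.5)² = 208.24²; (x + 89.6)² + (y − 49.6)² = 194.58².
Subtracting the Station 0 equation from the Station 1 and Station 2 equations removes the quadratic terms:
369.8 x + 465.0 y = -10820.67
-6.4 x + 299.2 y = -22088.33
Solving the 2×2 system: x ≈ 61.9, y ≈ -72.5 km.
Check against Station 0 (with the unrounded x, y): √((x + 86.4)²+(y + 100.0)²) = 150.83 ≈ 150.83 km. ✓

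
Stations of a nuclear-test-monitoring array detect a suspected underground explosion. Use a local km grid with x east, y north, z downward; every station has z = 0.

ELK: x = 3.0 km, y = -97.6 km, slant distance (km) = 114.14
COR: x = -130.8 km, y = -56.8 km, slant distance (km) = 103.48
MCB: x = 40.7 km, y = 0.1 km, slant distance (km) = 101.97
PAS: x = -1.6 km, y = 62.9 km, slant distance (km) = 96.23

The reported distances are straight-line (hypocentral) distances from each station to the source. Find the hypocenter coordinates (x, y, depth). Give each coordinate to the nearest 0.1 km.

x ≈ -51.2 km, y ≈ -7.1 km, depth ≈ 43.6 km

Each station gives a sphere (x−x_i)² + (y−y_i)² + z² = d_i² (stations at z=0).
Subtracting the ELK sphere from COR and MCB: z² cancels, leaving linear equations in x and y:
-267.6 x + 81.6 y = 13119.95
75.4 x + 195.4 y = -5248.20
Solving: x ≈ -51.194, y ≈ -7.104 km (keep extra digits for the depth step; rounded: -51.2, -7.1).
Then from the ELK sphere: z² = 114.14² − (x − 3.0)² − (y + 97.6)² with x = -51.194, y = -7.104, so z ≈ 43.605 ≈ 43.6 km.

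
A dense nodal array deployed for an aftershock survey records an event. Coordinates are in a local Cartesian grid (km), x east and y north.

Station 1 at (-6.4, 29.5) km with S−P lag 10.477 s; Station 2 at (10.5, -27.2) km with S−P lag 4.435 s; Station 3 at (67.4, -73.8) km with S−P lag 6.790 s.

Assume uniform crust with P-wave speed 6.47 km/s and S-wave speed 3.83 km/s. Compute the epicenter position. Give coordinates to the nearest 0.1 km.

(3.9, -68.3)

Distance from S−P lag: d = Δt · v_P v_S / (v_P − v_S) = Δt · (6.47·3.83)/(6.47−3.83) ≈ 9.3864·Δt.
So d_Station 1 = 98.34, d_Station 2 = 41.63, d_Station 3 = 63.73 km.
Circle about each station: (x + 6.4)² + (y − 29.5)² = 98.34²; (x − 10.5)² + (y + 27.2)² = 41.63²; (x − 67.4)² + (y + 73.8)² = 63.73².
Subtracting pairs of circle equations eliminates x²+y² and gives linear equations (the radical axes):
33.8 x − 113.4 y = 7876.58
147.6 x − 206.6 y = 14687.23
Solving the 2×2 system: x ≈ 3.9, y ≈ -68.3 km.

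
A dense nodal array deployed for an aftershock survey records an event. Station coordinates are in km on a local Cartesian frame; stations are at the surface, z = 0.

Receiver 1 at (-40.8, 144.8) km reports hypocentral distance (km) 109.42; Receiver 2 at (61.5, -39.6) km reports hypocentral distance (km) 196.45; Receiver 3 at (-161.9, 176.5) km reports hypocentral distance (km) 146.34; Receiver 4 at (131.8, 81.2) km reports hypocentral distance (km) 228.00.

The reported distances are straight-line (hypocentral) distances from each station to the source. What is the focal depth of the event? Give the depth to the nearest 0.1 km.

z ≈ 67.7 km

Each station gives a sphere (x−x_i)² + (y−y_i)² + z² = d_i² (stations at z=0).
Subtracting the Receiver 1 sphere from Receiver 2 and Receiver 3: z² cancels, leaving linear equations in x and y:
204.6 x − 368.8 y = -43901.14
-242.2 x + 63.4 y = 25289.52
Solving: x ≈ -85.701, y ≈ 71.493 km (keep extra digits for the depth step; rounded: -85.7, 71.5).
Then from the Receiver 1 sphere: z² = 109.42² − (x + 40.8)² − (y − 144.8)² with x = -85.701, y = 71.493, so z ≈ 67.696 ≈ 67.7 km.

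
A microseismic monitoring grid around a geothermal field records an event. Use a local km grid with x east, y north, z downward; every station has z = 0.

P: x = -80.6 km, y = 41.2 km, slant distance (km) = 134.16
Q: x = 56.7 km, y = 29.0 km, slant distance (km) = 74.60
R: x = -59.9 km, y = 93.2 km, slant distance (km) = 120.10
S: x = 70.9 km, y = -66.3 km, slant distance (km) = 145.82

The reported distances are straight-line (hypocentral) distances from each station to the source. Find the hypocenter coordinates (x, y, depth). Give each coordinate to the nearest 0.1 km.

(35.5, 59.5, 64.7)

Each station gives a sphere (x−x_i)² + (y−y_i)² + z² = d_i² (stations at z=0).
Subtracting the P sphere from Q and R: z² cancels, leaving linear equations in x and y:
274.6 x − 24.4 y = 8295.84
41.4 x + 104.0 y = 7655.35
Solving: x ≈ 35.496, y ≈ 59.479 km (keep extra digits for the depth step; rounded: 35.5, 59.5).
Then from the P sphere: z² = 134.16² − (x + 80.6)² − (y − 41.2)² with x = 35.496, y = 59.479, so z ≈ 64.703 ≈ 64.7 km.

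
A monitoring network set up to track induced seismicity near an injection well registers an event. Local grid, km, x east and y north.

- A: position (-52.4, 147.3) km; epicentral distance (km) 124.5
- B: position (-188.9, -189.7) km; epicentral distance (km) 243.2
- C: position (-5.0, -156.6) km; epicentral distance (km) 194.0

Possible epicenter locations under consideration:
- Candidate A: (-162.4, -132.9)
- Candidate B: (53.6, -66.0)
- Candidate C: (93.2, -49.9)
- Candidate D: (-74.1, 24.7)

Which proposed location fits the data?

For each candidate, compare |candidate − station| to the reported distance:
Candidate A: residuals A 176.5, B 180.5, C 34.8 → max 180.5 km
Candidate B: residuals A 113.7, B 29.0, C 86.1 → max 113.7 km
Candidate C: residuals A 120.6, B 71.6, C 49.0 → max 120.6 km
Candidate D: residuals A 0.0, B 0.0, C 0.0 → max 0.0 km
Only Candidate D has all residuals ≈ 0.

Candidate D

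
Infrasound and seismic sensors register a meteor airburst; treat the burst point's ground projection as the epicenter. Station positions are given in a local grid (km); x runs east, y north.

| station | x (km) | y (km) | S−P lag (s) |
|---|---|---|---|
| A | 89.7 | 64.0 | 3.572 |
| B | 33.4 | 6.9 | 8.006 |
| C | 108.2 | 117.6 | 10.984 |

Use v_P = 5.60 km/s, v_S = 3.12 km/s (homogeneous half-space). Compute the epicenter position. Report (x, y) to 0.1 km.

Distance from S−P lag: d = Δt · v_P v_S / (v_P − v_S) = Δt · (5.60·3.12)/(5.60−3.12) ≈ 7.0452·Δt.
So d_A = 25.17, d_B = 56.40, d_C = 77.38 km.
Circle about each station: (x − 89.7)² + (y − 64.0)² = 25.17²; (x − 33.4)² + (y − 6.9)² = 56.40²; (x − 108.2)² + (y − 117.6)² = 77.38².
Subtracting the A equation from the B and C equations removes the quadratic terms:
-112.6 x − 114.2 y = -13526.35
37.0 x + 107.2 y = 8040.77
Solving the 2×2 system: x ≈ 67.8, y ≈ 51.6 km.

(67.8, 51.6)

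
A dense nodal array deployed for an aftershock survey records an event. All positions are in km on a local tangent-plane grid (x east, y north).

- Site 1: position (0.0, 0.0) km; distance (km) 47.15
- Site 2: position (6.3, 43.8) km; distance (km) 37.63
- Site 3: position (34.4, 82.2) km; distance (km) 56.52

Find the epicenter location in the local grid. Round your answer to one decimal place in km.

Circle about each station: x² + y² = 47.15²; (x − 6.3)² + (y − 43.8)² = 37.63²; (x − 34.4)² + (y − 82.2)² = 56.52².
Subtracting pairs of circle equations eliminates x²+y² and gives linear equations (the radical axes):
12.6 x + 87.6 y = 2765.24
68.8 x + 164.4 y = 6968.81
Solving the 2×2 system: x ≈ 39.4, y ≈ 25.9 km.

x ≈ 39.4 km, y ≈ 25.9 km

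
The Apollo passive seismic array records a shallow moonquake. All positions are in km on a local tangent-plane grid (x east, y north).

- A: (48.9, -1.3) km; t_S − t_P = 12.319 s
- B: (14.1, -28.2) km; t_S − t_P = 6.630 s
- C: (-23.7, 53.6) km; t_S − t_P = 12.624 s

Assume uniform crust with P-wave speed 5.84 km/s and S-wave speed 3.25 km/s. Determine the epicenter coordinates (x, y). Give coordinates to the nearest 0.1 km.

(-33.4, -38.4)

Distance from S−P lag: d = Δt · v_P v_S / (v_P − v_S) = Δt · (5.84·3.25)/(5.84−3.25) ≈ 7.3282·Δt.
So d_A = 90.28, d_B = 48.59, d_C = 92.51 km.
Circle about each station: (x − 48.9)² + (y + 1.3)² = 90.28²; (x − 14.1)² + (y + 28.2)² = 48.59²; (x + 23.7)² + (y − 53.6)² = 92.51².
Subtracting pairs of circle equations eliminates x²+y² and gives linear equations (the radical axes):
-69.6 x − 53.8 y = 4390.64
-145.2 x + 109.8 y = 634.13
Solving the 2×2 system: x ≈ -33.4, y ≈ -38.4 km.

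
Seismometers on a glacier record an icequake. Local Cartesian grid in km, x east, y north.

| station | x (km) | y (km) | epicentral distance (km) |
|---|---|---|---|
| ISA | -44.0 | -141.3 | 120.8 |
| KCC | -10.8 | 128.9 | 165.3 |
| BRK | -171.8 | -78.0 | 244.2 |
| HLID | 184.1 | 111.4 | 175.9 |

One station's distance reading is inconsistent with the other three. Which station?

Solve using three stations at a time. Using KCC, BRK, HLID (subtract circle equations pairwise → linear system) gives (x, y) ≈ (65.0, -18.1).
Distances from that point to each station vs reported:
  ISA: calculated 164.5 vs reported 120.8 → residual 43.7 km
  KCC: calculated 165.3 vs reported 165.3 → residual 0.0 km
  BRK: calculated 244.2 vs reported 244.2 → residual 0.0 km
  HLID: calculated 175.9 vs reported 175.9 → residual 0.0 km
KCC, BRK, HLID are mutually consistent (residuals ≈ 0); ISA is off by 43.7 km.

ISA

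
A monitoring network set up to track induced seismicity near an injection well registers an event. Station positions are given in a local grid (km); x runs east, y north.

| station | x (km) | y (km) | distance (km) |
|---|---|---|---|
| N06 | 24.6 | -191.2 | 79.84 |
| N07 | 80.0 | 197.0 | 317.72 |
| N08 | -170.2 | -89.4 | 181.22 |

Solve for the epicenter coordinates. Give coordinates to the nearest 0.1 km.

x ≈ 9.5 km, y ≈ -112.8 km

Circle about each station: (x − 24.6)² + (y + 191.2)² = 79.84²; (x − 80.0)² + (y − 197.0)² = 317.72²; (x + 170.2)² + (y + 89.4)² = 181.22².
Subtracting pairs of circle equations eliminates x²+y² and gives linear equations (the radical axes):
110.8 x + 776.4 y = -86525.17
-389.6 x + 203.6 y = -26668.46
Solving the 2×2 system: x ≈ 9.5, y ≈ -112.8 km.
Check against N06 (with the unrounded x, y): √((x − 24.6)²+(y + 191.2)²) = 79.84 ≈ 79.84 km. ✓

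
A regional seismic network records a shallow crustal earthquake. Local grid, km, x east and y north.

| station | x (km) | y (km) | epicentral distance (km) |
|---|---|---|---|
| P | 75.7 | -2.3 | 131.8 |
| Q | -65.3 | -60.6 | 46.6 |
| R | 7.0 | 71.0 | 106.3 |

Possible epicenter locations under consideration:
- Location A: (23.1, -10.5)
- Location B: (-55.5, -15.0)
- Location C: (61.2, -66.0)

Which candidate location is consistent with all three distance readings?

For each candidate, compare |candidate − station| to the reported distance:
Location A: residuals P 78.6, Q 55.0, R 23.2 → max 78.6 km
Location B: residuals P 0.0, Q 0.0, R 0.0 → max 0.0 km
Location C: residuals P 66.5, Q 80.0, R 41.0 → max 80.0 km
Only Location B has all residuals ≈ 0.

Location B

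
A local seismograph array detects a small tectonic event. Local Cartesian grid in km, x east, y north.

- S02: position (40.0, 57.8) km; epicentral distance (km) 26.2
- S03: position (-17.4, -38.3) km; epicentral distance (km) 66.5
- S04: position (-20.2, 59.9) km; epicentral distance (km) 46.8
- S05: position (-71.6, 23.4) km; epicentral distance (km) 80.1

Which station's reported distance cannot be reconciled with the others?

Solve using three stations at a time. Using S03, S04, S05 (subtract circle equations pairwise → linear system) gives (x, y) ≈ (8.5, 22.9).
Distances from that point to each station vs reported:
  S02: calculated 47.0 vs reported 26.2 → residual 20.8 km
  S03: calculated 66.5 vs reported 66.5 → residual 0.0 km
  S04: calculated 46.8 vs reported 46.8 → residual 0.0 km
  S05: calculated 80.1 vs reported 80.1 → residual 0.0 km
S03, S04, S05 are mutually consistent (residuals ≈ 0); S02 is off by 20.8 km.

S02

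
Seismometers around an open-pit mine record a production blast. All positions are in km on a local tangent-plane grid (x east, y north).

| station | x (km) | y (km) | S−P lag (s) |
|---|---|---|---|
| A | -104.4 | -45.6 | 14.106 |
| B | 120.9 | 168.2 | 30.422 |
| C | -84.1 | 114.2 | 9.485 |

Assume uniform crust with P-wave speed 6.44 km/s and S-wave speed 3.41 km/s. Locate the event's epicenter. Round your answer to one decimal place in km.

Distance from S−P lag: d = Δt · v_P v_S / (v_P − v_S) = Δt · (6.44·3.41)/(6.44−3.41) ≈ 7.2477·Δt.
So d_A = 102.24, d_B = 220.49, d_C = 68.74 km.
Circle about each station: (x + 104.4)² + (y + 45.6)² = 102.24²; (x − 120.9)² + (y − 168.2)² = 220.49²; (x + 84.1)² + (y − 114.2)² = 68.74².
Subtracting pairs of circle equations eliminates x²+y² and gives linear equations (the radical axes):
450.6 x + 427.6 y = -8233.49
40.6 x + 319.6 y = 12863.56
Solving the 2×2 system: x ≈ -64.2, y ≈ 48.4 km.

(-64.2, 48.4)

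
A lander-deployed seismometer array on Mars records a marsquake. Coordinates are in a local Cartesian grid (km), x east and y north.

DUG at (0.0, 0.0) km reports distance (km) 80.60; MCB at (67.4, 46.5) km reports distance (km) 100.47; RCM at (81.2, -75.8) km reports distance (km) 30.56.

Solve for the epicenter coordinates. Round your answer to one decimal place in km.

Circle about each station: x² + y² = 80.60²; (x − 67.4)² + (y − 46.5)² = 100.47²; (x − 81.2)² + (y + 75.8)² = 30.56².
Subtracting the DUG equation from the MCB and RCM equations removes the quadratic terms:
134.8 x + 93.0 y = 3107.15
162.4 x − 151.6 y = 17901.53
Solving the 2×2 system: x ≈ 60.1, y ≈ -53.7 km.
Check against DUG (with the unrounded x, y): √(x²+y²) = 80.60 ≈ 80.60 km. ✓

(60.1, -53.7)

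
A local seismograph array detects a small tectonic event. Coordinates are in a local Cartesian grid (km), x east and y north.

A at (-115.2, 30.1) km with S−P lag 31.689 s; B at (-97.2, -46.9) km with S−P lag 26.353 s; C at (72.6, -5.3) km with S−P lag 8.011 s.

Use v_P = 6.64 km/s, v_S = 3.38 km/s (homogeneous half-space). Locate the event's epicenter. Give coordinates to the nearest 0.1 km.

x ≈ 83.8 km, y ≈ -59.3 km

Distance from S−P lag: d = Δt · v_P v_S / (v_P − v_S) = Δt · (6.64·3.38)/(6.64−3.38) ≈ 6.8844·Δt.
So d_A = 218.16, d_B = 181.43, d_C = 55.15 km.
Circle about each station: (x + 115.2)² + (y − 30.1)² = 218.16²; (x + 97.2)² + (y + 46.9)² = 181.43²; (x − 72.6)² + (y + 5.3)² = 55.15².
Subtracting pairs of circle equations eliminates x²+y² and gives linear equations (the radical axes):
36.0 x − 154.0 y = 12147.34
375.6 x − 70.8 y = 35674.06
Solving the 2×2 system: x ≈ 83.8, y ≈ -59.3 km.
Check against A (with the unrounded x, y): √((x + 115.2)²+(y − 30.1)²) = 218.16 ≈ 218.16 km. ✓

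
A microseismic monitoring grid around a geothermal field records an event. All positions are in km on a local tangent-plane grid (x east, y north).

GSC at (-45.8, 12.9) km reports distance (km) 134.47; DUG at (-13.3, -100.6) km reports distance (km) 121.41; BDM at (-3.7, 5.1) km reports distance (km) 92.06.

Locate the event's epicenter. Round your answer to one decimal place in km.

(82.8, -26.4)

Circle about each station: (x + 45.8)² + (y − 12.9)² = 134.47²; (x + 13.3)² + (y + 100.6)² = 121.41²; (x + 3.7)² + (y − 5.1)² = 92.06².
Subtracting pairs of circle equations eliminates x²+y² and gives linear equations (the radical axes):
65.0 x − 227.0 y = 11374.99
84.2 x − 15.6 y = 7382.79
Solving the 2×2 system: x ≈ 82.8, y ≈ -26.4 km.
Check against GSC (with the unrounded x, y): √((x + 45.8)²+(y − 12.9)²) = 134.46 ≈ 134.47 km. ✓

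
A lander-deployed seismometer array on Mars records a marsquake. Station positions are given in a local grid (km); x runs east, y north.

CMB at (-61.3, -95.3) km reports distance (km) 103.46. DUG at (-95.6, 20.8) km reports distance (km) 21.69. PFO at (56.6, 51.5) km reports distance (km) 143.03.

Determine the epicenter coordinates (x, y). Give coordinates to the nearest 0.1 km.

(-79.2, 6.6)

Circle about each station: (x + 61.3)² + (y + 95.3)² = 103.46²; (x + 95.6)² + (y − 20.8)² = 21.69²; (x − 56.6)² + (y − 51.5)² = 143.03².
Subtracting the CMB equation from the DUG and PFO equations removes the quadratic terms:
-68.6 x + 232.2 y = 6965.74
235.8 x + 293.6 y = -16737.58
Solving the 2×2 system: x ≈ -79.2, y ≈ 6.6 km.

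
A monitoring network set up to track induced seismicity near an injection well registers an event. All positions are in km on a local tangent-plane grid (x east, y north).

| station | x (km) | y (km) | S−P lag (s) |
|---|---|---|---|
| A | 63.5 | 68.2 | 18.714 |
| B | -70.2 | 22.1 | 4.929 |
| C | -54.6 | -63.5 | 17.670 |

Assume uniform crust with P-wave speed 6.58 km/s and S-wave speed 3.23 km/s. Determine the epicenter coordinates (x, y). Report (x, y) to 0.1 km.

Distance from S−P lag: d = Δt · v_P v_S / (v_P − v_S) = Δt · (6.58·3.23)/(6.58−3.23) ≈ 6.3443·Δt.
So d_A = 118.73, d_B = 31.27, d_C = 112.10 km.
Circle about each station: (x − 63.5)² + (y − 68.2)² = 118.73²; (x + 70.2)² + (y − 22.1)² = 31.27²; (x + 54.6)² + (y + 63.5)² = 112.10².
Subtracting the A equation from the B and C equations removes the quadratic terms:
-267.4 x − 92.2 y = 9851.96
-236.2 x − 263.4 y = -139.68
Solving the 2×2 system: x ≈ -53.6, y ≈ 48.6 km.

x ≈ -53.6 km, y ≈ 48.6 km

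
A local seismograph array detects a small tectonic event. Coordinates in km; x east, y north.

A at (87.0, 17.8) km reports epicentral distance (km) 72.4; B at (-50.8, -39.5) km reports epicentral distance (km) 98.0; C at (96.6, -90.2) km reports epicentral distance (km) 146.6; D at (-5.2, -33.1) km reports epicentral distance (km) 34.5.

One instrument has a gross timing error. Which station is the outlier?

D

Solve using three stations at a time. Using A, B, C (subtract circle equations pairwise → linear system) gives (x, y) ≈ (16.0, 32.3).
Distances from that point to each station vs reported:
  A: calculated 72.5 vs reported 72.4 → residual 0.1 km
  B: calculated 98.1 vs reported 98.0 → residual 0.1 km
  C: calculated 146.6 vs reported 146.6 → residual 0.0 km
  D: calculated 68.7 vs reported 34.5 → residual 34.2 km
A, B, C are mutually consistent (residuals ≈ 0); D is off by 34.2 km.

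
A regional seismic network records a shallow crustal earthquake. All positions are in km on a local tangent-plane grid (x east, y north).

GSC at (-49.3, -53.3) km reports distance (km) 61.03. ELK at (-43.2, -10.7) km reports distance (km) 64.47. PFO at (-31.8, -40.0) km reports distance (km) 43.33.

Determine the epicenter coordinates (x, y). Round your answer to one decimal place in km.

Circle about each station: (x + 49.3)² + (y + 53.3)² = 61.03²; (x + 43.2)² + (y + 10.7)² = 64.47²; (x + 31.8)² + (y + 40.0)² = 43.33².
Subtracting pairs of circle equations eliminates x²+y² and gives linear equations (the radical axes):
12.2 x + 85.2 y = -3722.37
35.0 x + 26.6 y = -812.97
Solving the 2×2 system: x ≈ 11.2, y ≈ -45.3 km.
Check against GSC (with the unrounded x, y): √((x + 49.3)²+(y + 53.3)²) = 61.02 ≈ 61.03 km. ✓

11.2 km east, -45.3 km north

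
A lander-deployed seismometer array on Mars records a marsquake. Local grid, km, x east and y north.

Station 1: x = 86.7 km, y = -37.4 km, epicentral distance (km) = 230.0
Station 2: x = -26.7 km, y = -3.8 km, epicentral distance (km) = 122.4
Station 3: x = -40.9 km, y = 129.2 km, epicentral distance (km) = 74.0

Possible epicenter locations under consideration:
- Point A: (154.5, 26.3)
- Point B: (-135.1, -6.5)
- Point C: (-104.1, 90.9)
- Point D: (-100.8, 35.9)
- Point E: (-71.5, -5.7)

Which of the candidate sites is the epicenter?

Point C

For each candidate, compare |candidate − station| to the reported distance:
Point A: residuals Station 1 137.0, Station 2 61.3, Station 3 146.8 → max 146.8 km
Point B: residuals Station 1 6.1, Station 2 14.0, Station 3 91.2 → max 91.2 km
Point C: residuals Station 1 0.1, Station 2 0.1, Station 3 0.1 → max 0.1 km
Point D: residuals Station 1 28.7, Station 2 38.3, Station 3 36.9 → max 38.3 km
Point E: residuals Station 1 68.7, Station 2 77.6, Station 3 64.3 → max 77.6 km
Only Point C has all residuals ≈ 0.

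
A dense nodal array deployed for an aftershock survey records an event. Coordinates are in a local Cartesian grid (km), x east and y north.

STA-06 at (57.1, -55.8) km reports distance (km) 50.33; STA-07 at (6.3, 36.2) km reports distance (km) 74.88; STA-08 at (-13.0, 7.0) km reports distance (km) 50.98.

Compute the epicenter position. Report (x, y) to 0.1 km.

Circle about each station: (x − 57.1)² + (y + 55.8)² = 50.33²; (x − 6.3)² + (y − 36.2)² = 74.88²; (x + 13.0)² + (y − 7.0)² = 50.98².
Subtracting the STA-06 equation from the STA-07 and STA-08 equations removes the quadratic terms:
-101.6 x + 184.0 y = -8097.83
-140.2 x + 125.6 y = -6221.90
Solving the 2×2 system: x ≈ 9.8, y ≈ -38.6 km.

x ≈ 9.8 km, y ≈ -38.6 km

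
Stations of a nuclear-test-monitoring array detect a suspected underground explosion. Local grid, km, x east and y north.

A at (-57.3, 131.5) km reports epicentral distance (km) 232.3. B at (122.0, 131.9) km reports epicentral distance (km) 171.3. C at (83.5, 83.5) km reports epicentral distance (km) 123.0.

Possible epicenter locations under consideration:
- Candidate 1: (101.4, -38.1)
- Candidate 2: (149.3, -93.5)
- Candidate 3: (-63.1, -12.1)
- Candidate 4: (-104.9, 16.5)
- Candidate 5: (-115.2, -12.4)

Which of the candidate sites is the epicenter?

Candidate 1

For each candidate, compare |candidate − station| to the reported distance:
Candidate 1: residuals A 0.0, B 0.1, C 0.1 → max 0.1 km
Candidate 2: residuals A 73.2, B 55.7, C 65.8 → max 73.2 km
Candidate 3: residuals A 88.6, B 63.2, C 52.0 → max 88.6 km
Candidate 4: residuals A 107.8, B 83.3, C 77.0 → max 107.8 km
Candidate 5: residuals A 77.2, B 106.3, C 97.6 → max 106.3 km
Only Candidate 1 has all residuals ≈ 0.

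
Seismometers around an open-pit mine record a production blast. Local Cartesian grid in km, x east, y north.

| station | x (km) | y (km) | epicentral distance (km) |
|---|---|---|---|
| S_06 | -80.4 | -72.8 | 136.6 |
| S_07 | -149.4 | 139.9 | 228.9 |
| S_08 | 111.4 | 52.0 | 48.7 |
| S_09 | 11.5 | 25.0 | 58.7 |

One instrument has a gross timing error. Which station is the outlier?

Solve using three stations at a time. Using S_07, S_08, S_09 (subtract circle equations pairwise → linear system) gives (x, y) ≈ (62.7, 53.8).
Distances from that point to each station vs reported:
  S_06: calculated 191.1 vs reported 136.6 → residual 54.5 km
  S_07: calculated 228.9 vs reported 228.9 → residual 0.0 km
  S_08: calculated 48.7 vs reported 48.7 → residual 0.0 km
  S_09: calculated 58.7 vs reported 58.7 → residual 0.0 km
S_07, S_08, S_09 are mutually consistent (residuals ≈ 0); S_06 is off by 54.5 km.

S_06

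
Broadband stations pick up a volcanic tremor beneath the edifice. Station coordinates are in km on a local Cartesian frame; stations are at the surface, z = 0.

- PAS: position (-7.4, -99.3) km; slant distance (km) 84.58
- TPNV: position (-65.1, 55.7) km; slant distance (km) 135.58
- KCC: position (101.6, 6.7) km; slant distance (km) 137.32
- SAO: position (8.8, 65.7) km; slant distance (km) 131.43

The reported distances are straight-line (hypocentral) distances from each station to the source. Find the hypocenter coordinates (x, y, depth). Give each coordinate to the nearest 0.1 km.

(-6.1, -46.8, 66.3)

Each station gives a sphere (x−x_i)² + (y−y_i)² + z² = d_i² (stations at z=0).
Subtracting the PAS sphere from TPNV and KCC: z² cancels, leaving linear equations in x and y:
-115.4 x + 310.0 y = -13802.91
218.0 x + 212.0 y = -11250.81
Solving: x ≈ -6.101, y ≈ -46.797 km (keep extra digits for the depth step; rounded: -6.1, -46.8).
Then from the PAS sphere: z² = 84.58² − (x + 7.4)² − (y + 99.3)² with x = -6.101, y = -46.797, so z ≈ 66.299 ≈ 66.3 km.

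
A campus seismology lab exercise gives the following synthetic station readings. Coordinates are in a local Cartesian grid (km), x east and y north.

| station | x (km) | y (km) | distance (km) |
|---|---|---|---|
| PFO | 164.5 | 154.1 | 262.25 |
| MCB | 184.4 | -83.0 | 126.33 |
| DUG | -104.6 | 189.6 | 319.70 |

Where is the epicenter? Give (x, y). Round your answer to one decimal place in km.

Circle about each station: (x − 164.5)² + (y − 154.1)² = 262.25²; (x − 184.4)² + (y + 83.0)² = 126.33²; (x + 104.6)² + (y − 189.6)² = 319.70².
Subtracting pairs of circle equations eliminates x²+y² and gives linear equations (the radical axes):
39.8 x − 474.2 y = 42901.09
-538.2 x + 71.0 y = -37350.77
Solving the 2×2 system: x ≈ 58.1, y ≈ -85.6 km.

x ≈ 58.1 km, y ≈ -85.6 km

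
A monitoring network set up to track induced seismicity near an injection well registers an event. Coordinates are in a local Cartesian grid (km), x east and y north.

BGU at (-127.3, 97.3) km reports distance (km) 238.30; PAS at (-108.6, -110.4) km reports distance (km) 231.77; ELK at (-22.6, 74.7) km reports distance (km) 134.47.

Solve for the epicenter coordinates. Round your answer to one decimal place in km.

Circle about each station: (x + 127.3)² + (y − 97.3)² = 238.30²; (x + 108.6)² + (y + 110.4)² = 231.77²; (x + 22.6)² + (y − 74.7)² = 134.47².
Subtracting pairs of circle equations eliminates x²+y² and gives linear equations (the radical axes):
37.4 x − 415.4 y = 1379.10
209.4 x − 45.2 y = 19122.98
Solving the 2×2 system: x ≈ 92.4, y ≈ 5.0 km.

x ≈ 92.4 km, y ≈ 5.0 km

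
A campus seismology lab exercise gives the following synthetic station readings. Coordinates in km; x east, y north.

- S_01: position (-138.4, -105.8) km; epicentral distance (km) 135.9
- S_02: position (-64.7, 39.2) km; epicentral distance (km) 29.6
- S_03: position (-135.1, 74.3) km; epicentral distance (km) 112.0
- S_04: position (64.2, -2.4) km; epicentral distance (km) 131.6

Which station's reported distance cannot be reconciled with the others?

S_03

Solve using three stations at a time. Using S_01, S_02, S_04 (subtract circle equations pairwise → linear system) gives (x, y) ≈ (-66.8, 9.7).
Distances from that point to each station vs reported:
  S_01: calculated 135.9 vs reported 135.9 → residual 0.0 km
  S_02: calculated 29.6 vs reported 29.6 → residual 0.0 km
  S_03: calculated 94.0 vs reported 112.0 → residual 18.0 km
  S_04: calculated 131.6 vs reported 131.6 → residual 0.0 km
S_01, S_02, S_04 are mutually consistent (residuals ≈ 0); S_03 is off by 18.0 km.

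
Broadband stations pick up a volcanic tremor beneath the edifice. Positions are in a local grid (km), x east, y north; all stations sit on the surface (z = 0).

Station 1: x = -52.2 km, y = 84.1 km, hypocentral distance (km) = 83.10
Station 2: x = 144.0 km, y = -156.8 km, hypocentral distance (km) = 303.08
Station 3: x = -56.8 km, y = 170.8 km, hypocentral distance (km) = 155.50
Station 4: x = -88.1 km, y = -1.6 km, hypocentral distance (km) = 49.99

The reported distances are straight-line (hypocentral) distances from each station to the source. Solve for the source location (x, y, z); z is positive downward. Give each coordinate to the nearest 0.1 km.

(-94.4, 25.7, 41.4)

Each station gives a sphere (x−x_i)² + (y−y_i)² + z² = d_i² (stations at z=0).
Subtracting the Station 1 sphere from Station 2 and Station 3: z² cancels, leaving linear equations in x and y:
392.4 x − 481.8 y = -49427.29
-9.2 x + 173.4 y = 5326.59
Solving: x ≈ -94.394, y ≈ 25.710 km (keep extra digits for the depth step; rounded: -94.4, 25.7).
Then from the Station 1 sphere: z² = 83.10² − (x + 52.2)² − (y − 84.1)² with x = -94.394, y = 25.710, so z ≈ 41.423 ≈ 41.4 km.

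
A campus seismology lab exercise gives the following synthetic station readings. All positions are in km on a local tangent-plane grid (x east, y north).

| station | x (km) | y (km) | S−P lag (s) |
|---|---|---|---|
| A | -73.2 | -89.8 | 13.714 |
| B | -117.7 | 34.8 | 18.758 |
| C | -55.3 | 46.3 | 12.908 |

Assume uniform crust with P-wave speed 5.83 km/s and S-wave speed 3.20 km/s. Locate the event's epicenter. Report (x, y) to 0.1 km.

Distance from S−P lag: d = Δt · v_P v_S / (v_P − v_S) = Δt · (5.83·3.20)/(5.83−3.20) ≈ 7.0935·Δt.
So d_A = 97.28, d_B = 133.06, d_C = 91.56 km.
Circle about each station: (x + 73.2)² + (y + 89.8)² = 97.28²; (x + 117.7)² + (y − 34.8)² = 133.06²; (x + 55.3)² + (y − 46.3)² = 91.56².
Subtracting pairs of circle equations eliminates x²+y² and gives linear equations (the radical axes):
-89.0 x + 249.2 y = -6599.52
35.8 x + 272.2 y = -7140.34
Solving the 2×2 system: x ≈ 0.5, y ≈ -26.3 km.

x ≈ 0.5 km, y ≈ -26.3 km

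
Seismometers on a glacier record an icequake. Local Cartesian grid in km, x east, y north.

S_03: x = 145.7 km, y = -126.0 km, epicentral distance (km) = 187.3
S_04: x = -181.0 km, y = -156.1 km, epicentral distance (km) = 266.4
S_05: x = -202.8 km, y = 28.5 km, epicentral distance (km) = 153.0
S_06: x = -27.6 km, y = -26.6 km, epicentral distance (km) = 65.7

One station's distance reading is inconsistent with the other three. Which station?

S_05

Solve using three stations at a time. Using S_03, S_04, S_06 (subtract circle equations pairwise → linear system) gives (x, y) ≈ (22.9, 15.4).
Distances from that point to each station vs reported:
  S_03: calculated 187.3 vs reported 187.3 → residual 0.0 km
  S_04: calculated 266.4 vs reported 266.4 → residual 0.0 km
  S_05: calculated 226.0 vs reported 153.0 → residual 73.0 km
  S_06: calculated 65.6 vs reported 65.7 → residual 0.1 km
S_03, S_04, S_06 are mutually consistent (residuals ≈ 0); S_05 is off by 73.0 km.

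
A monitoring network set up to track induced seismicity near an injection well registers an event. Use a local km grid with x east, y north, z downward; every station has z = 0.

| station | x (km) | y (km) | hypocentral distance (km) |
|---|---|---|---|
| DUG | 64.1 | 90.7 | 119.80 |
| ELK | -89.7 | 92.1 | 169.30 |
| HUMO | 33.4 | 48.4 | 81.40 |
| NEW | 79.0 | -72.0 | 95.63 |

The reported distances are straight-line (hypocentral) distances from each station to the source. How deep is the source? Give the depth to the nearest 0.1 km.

Each station gives a sphere (x−x_i)² + (y−y_i)² + z² = d_i² (stations at z=0).
Subtracting the DUG sphere from ELK and HUMO: z² cancels, leaving linear equations in x and y:
-307.6 x + 2.8 y = -10117.25
-61.4 x − 84.6 y = -1151.10
Solving: x ≈ 32.798, y ≈ -10.197 km (keep extra digits for the depth step; rounded: 32.8, -10.2).
Then from the DUG sphere: z² = 119.80² − (x − 64.1)² − (y − 90.7)² with x = 32.798, y = -10.197, so z ≈ 56.498 ≈ 56.5 km.

56.5 km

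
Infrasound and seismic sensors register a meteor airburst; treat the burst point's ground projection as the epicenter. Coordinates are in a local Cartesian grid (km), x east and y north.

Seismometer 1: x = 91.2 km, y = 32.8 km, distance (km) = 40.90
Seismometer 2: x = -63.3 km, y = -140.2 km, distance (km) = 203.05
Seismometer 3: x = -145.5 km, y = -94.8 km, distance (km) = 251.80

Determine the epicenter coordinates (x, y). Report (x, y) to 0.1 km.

Circle about each station: (x − 91.2)² + (y − 32.8)² = 40.90²; (x + 63.3)² + (y + 140.2)² = 203.05²; (x + 145.5)² + (y + 94.8)² = 251.80².
Subtracting pairs of circle equations eliminates x²+y² and gives linear equations (the radical axes):
-309.0 x − 346.0 y = -25286.84
-473.4 x − 255.2 y = -40966.42
Solving the 2×2 system: x ≈ 90.9, y ≈ -8.1 km.

x ≈ 90.9 km, y ≈ -8.1 km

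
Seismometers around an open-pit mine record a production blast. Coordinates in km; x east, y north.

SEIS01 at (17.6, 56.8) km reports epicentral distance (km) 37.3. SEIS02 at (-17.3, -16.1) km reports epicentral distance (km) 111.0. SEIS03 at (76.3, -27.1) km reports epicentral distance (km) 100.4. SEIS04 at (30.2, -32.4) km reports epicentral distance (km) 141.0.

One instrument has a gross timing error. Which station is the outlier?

SEIS04

Solve using three stations at a time. Using SEIS01, SEIS02, SEIS03 (subtract circle equations pairwise → linear system) gives (x, y) ≈ (52.3, 70.4).
Distances from that point to each station vs reported:
  SEIS01: calculated 37.2 vs reported 37.3 → residual 0.1 km
  SEIS02: calculated 111.0 vs reported 111.0 → residual 0.0 km
  SEIS03: calculated 100.4 vs reported 100.4 → residual 0.0 km
  SEIS04: calculated 105.1 vs reported 141.0 → residual 35.9 km
SEIS01, SEIS02, SEIS03 are mutually consistent (residuals ≈ 0); SEIS04 is off by 35.9 km.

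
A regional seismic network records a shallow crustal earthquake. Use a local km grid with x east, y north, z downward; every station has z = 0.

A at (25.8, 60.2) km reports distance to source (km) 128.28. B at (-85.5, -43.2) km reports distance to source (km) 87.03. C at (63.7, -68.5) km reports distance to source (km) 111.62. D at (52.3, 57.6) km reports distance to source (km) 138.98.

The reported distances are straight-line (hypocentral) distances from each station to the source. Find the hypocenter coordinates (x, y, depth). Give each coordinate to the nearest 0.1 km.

Each station gives a sphere (x−x_i)² + (y−y_i)² + z² = d_i² (stations at z=0).
Subtracting the A sphere from B and C: z² cancels, leaving linear equations in x and y:
-222.6 x − 206.8 y = 13768.35
75.8 x − 257.4 y = 8456.99
Solving: x ≈ -24.599, y ≈ -40.099 km (keep extra digits for the depth step; rounded: -24.6, -40.1).
Then from the A sphere: z² = 128.28² − (x − 25.8)² − (y − 60.2)² with x = -24.599, y = -40.099, so z ≈ 62.095 ≈ 62.1 km.

x ≈ -24.6 km, y ≈ -40.1 km, depth ≈ 62.1 km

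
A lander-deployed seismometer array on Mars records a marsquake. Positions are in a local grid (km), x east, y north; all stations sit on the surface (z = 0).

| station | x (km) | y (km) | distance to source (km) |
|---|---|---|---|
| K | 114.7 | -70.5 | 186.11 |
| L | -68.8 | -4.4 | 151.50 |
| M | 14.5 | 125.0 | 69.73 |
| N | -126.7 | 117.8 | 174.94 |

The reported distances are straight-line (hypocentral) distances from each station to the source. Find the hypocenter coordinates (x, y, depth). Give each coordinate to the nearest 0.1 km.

x ≈ 36.7 km, y ≈ 89.1 km, depth ≈ 55.5 km

Each station gives a sphere (x−x_i)² + (y−y_i)² + z² = d_i² (stations at z=0).
Subtracting the K sphere from L and M: z² cancels, leaving linear equations in x and y:
-367.0 x + 132.2 y = -1688.86
-200.4 x + 391.0 y = 27483.57
Solving: x ≈ 36.697, y ≈ 89.099 km (keep extra digits for the depth step; rounded: 36.7, 89.1).
Then from the K sphere: z² = 186.11² − (x − 114.7)² − (y + 70.5)² with x = 36.697, y = 89.099, so z ≈ 55.503 ≈ 55.5 km.
Check against N (with the unrounded solution): distance 174.94 ≈ 174.94 km. ✓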